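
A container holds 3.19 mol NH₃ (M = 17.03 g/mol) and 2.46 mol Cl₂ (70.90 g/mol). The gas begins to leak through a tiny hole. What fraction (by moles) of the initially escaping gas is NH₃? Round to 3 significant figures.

0.726

Effusion rate of each component ∝ n_i/√M_i (partial pressure × 1/√M).
So x_NH₃ in the escaping gas = (n_NH₃/√M_NH₃) / Σ(n_i/√M_i)
= (3.19/√17.03) / (3.19/√17.03 + 2.46/√70.90) = 0.7730/(0.7730 + 0.2922) = 0.726.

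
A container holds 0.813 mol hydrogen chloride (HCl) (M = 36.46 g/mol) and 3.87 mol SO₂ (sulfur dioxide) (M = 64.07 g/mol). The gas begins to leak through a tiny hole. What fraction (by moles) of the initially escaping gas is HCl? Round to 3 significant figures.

0.218

Effusion rate of each component ∝ n_i/√M_i (partial pressure × 1/√M).
Mole fraction of HCl in the effusate = (n_HCl/√M_HCl) / (n_HCl/√M_HCl + n_SO₂/√M_SO₂)
= (0.813/√36.46) / (0.813/√36.46 + 3.87/√64.07) = 0.1346/(0.1346 + 0.4835) = 0.218.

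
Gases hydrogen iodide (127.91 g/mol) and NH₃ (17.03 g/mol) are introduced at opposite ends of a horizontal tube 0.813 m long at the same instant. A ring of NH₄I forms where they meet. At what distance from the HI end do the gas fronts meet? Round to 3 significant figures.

Graham's law gives d_HI/d_NH₃ = rate_HI/rate_NH₃ = √(M_NH₃/M_HI) = √(17.03/127.91) = 0.3649.
With d_HI + d_NH₃ = 0.813 m, d_NH₃ = 0.813/(1 + 0.3649) = 0.5957 m.
d_HI = 0.813 − 0.5957 = 0.217 m.

0.217 m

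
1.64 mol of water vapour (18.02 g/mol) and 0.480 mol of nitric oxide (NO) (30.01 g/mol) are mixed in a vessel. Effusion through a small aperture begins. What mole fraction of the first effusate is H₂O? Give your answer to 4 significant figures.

The effusion rate of species i is ∝ p_i/√M_i ∝ n_i/√M_i.
x_H₂O(eff) = (n_H₂O/√M_H₂O) / (n_H₂O/√M_H₂O + n_NO/√M_NO)
= (1.64/√18.02) / (1.64/√18.02 + 0.480/√30.01) = 0.3863/(0.3863 + 0.08762) = 0.8151.

0.8151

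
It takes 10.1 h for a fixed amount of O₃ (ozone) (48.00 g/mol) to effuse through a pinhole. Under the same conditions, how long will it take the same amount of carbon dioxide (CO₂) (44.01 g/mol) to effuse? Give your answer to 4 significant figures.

Graham's law gives t_CO₂/t_O₃ = √(M_CO₂/M_O₃) = √(44.01/48.00) = √0.9169 = 0.9575.
So the time for CO₂ is 10.1 × 0.9575 = 9.671 h.

9.671 h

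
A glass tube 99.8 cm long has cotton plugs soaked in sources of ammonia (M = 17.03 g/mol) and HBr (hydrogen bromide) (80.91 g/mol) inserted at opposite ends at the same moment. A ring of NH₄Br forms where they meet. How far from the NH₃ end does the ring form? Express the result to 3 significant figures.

The fronts meet when d_NH₃ + d_HBr = L with d_NH₃/d_HBr = √(M_HBr/M_NH₃) (Graham's law). Here √(M_HBr/M_NH₃) = √(80.91/17.03) = 2.180.
With d_NH₃ + d_HBr = 99.8 cm, d_HBr = 99.8/(1 + 2.180) = 31.39 cm.
d_NH₃ = 99.8 − 31.39 = 68.4 cm.

68.4 cm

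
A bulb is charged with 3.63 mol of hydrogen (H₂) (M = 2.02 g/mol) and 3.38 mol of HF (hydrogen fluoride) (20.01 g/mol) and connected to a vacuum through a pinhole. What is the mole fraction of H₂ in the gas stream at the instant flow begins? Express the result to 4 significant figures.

0.7717

Each component's effusion rate ∝ (its partial pressure)·(1/√M) ∝ n_i/√M_i.
Mole fraction of H₂ in the effusate = (n_H₂/√M_H₂) / (n_H₂/√M_H₂ + n_HF/√M_HF)
= (3.63/√2.02) / (3.63/√2.02 + 3.38/√20.01) = 2.554/(2.554 + 0.7556) = 0.7717.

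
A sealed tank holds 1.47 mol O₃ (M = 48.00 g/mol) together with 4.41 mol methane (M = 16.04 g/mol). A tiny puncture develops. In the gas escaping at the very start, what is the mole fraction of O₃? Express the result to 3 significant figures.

Effusion rate of each component ∝ n_i/√M_i (partial pressure × 1/√M).
So x_O₃ in the escaping gas = (n_O₃/√M_O₃) / Σ(n_i/√M_i)
= (1.47/√48.00) / (1.47/√48.00 + 4.41/√16.04) = 0.2122/(0.2122 + 1.101) = 0.162.

0.162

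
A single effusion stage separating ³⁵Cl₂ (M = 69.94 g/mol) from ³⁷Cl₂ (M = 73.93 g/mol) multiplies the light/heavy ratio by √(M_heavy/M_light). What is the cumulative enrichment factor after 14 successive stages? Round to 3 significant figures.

After 14 stages the ratio has grown by (√(73.93/69.94))^14 = (73.93/69.94)^(14/2).
= 1.05705^7 = 1.47.

1.47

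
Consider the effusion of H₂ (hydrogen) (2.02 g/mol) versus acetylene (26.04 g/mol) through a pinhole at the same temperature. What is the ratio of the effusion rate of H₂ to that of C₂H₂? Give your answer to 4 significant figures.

From Graham's law, rate_H₂/rate_C₂H₂ = √(M_C₂H₂/M_H₂) = √(26.04/2.02) = √12.89 = 3.590.

3.590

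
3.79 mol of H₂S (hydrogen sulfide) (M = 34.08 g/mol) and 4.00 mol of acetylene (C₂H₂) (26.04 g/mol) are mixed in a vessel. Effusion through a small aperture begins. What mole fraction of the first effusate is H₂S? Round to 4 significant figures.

0.4530

Each component's effusion rate ∝ (its partial pressure)·(1/√M) ∝ n_i/√M_i.
So x_H₂S in the escaping gas = (n_H₂S/√M_H₂S) / Σ(n_i/√M_i)
= (3.79/√34.08) / (3.79/√34.08 + 4.00/√26.04) = 0.6492/(0.6492 + 0.7839) = 0.4530.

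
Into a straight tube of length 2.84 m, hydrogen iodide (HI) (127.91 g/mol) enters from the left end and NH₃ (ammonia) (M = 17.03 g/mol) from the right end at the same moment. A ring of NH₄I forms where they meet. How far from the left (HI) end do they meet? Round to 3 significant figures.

0.759 m

The fronts meet when d_HI + d_NH₃ = L with d_HI/d_NH₃ = √(M_NH₃/M_HI) (Graham's law). Here √(M_NH₃/M_HI) = √(17.03/127.91) = 0.3649.
With d_HI + d_NH₃ = 2.84 m, d_NH₃ = 2.84/(1 + 0.3649) = 2.081 m.
d_HI = 2.84 − 2.081 = 0.759 m.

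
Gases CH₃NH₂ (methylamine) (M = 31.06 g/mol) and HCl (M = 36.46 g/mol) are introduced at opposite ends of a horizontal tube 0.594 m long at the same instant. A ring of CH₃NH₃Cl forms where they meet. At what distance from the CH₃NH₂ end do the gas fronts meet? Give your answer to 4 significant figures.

Distances travelled in equal time are proportional to diffusion rates, so d_CH₃NH₂/d_HCl = √(M_HCl/M_CH₃NH₂) = √(36.46/31.06) = 1.083.
With d_CH₃NH₂ + d_HCl = 0.594 m, d_HCl = 0.594/(1 + 1.083) = 0.2851 m.
d_CH₃NH₂ = 0.594 − 0.2851 = 0.3089 m.

0.3089 m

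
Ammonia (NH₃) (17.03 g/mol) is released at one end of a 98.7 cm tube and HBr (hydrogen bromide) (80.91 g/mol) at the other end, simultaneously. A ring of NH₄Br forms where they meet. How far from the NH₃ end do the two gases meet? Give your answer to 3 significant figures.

In equal time, each gas travels a distance ∝ its rate ∝ 1/√M, so d_NH₃/d_HBr = √(M_HBr/M_NH₃) = √(80.91/17.03) = 2.180.
With d_NH₃ + d_HBr = 98.7 cm, d_HBr = 98.7/(1 + 2.180) = 31.04 cm.
d_NH₃ = 98.7 − 31.04 = 67.7 cm.

67.7 cm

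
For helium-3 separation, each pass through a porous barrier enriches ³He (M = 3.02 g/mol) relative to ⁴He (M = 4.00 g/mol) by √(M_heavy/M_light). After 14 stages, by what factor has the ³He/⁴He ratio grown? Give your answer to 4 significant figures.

Overall factor = α^14 with α = √(4.00/3.02), i.e. (4.00/3.02)^(14/2).
= 1.32450^7 = 7.151.

7.151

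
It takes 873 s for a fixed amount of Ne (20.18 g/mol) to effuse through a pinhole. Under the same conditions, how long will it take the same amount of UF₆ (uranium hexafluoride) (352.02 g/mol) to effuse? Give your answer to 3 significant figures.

Since effusion rate ∝ 1/√M, t_UF₆/t_Ne = √(M_UF₆/M_Ne) = √(352.02/20.18) = √17.44 = 4.177.
So the time for UF₆ is 873 × 4.177 = 3650 s.

3650 s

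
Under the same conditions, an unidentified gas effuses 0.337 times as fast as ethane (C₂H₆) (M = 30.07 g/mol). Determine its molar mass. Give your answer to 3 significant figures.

265 g/mol

Graham's law gives rate_X/rate_C₂H₆ = √(M_C₂H₆/M_X).
0.337 = √(30.07/M_X)
M_X = 30.07 / 0.337² = 30.07 / 0.1136 = 265 g/mol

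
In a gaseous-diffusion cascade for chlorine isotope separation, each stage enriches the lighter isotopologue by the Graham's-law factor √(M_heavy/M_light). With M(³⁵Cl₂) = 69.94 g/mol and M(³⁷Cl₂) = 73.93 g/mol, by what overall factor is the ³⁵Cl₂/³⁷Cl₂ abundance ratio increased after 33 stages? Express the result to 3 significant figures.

2.50

After 33 stages the ratio has grown by (√(73.93/69.94))^33 = (73.93/69.94)^(33/2).
= 1.05705^(33/2) = 2.50.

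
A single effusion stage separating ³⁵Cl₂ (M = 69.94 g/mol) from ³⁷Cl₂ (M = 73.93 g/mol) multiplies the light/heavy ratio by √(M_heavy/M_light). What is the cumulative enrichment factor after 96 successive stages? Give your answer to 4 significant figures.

14.34

Each stage multiplies the ratio by α = √(73.93/69.94), so after 96 stages the overall factor is α^96 = (73.93/69.94)^(96/2).
= 1.05705^48 = 14.34.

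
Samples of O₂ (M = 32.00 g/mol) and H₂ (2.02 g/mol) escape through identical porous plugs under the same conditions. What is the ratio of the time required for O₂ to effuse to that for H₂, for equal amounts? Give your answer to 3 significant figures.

Since effusion rate ∝ 1/√M, t_O₂/t_H₂ = √(M_O₂/M_H₂) = √(32.00/2.02) = √15.84 = 3.98.

3.98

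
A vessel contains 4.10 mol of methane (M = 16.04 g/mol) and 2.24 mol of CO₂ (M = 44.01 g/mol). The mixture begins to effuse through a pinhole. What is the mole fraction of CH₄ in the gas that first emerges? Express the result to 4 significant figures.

The effusion rate of species i is ∝ p_i/√M_i ∝ n_i/√M_i.
x_CH₄(eff) = (n_CH₄/√M_CH₄) / (n_CH₄/√M_CH₄ + n_CO₂/√M_CO₂)
= (4.10/√16.04) / (4.10/√16.04 + 2.24/√44.01) = 1.024/(1.024 + 0.3377) = 0.7520.

0.7520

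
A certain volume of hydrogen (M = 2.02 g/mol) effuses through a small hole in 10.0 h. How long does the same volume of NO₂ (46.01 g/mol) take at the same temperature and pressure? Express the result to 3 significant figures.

47.7 h

Using Graham's law: t_NO₂/t_H₂ = √(M_NO₂/M_H₂) = √(46.01/2.02) = √22.78 = 4.773.
So the time for NO₂ is 10.0 × 4.773 = 47.7 h.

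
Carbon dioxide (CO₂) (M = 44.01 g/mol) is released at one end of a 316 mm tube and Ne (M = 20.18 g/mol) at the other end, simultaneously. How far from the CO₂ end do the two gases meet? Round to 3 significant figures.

128 mm

Distances travelled in equal time are proportional to diffusion rates, so d_CO₂/d_Ne = √(M_Ne/M_CO₂) = √(20.18/44.01) = 0.6772.
With d_CO₂ + d_Ne = 316 mm, d_Ne = 316/(1 + 0.6772) = 188.4 mm.
d_CO₂ = 316 − 188.4 = 128 mm.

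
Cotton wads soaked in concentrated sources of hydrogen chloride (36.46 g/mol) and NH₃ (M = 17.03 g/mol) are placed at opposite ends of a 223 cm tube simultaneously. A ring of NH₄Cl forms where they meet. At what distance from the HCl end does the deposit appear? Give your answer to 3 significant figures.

90.5 cm

Graham's law gives d_HCl/d_NH₃ = rate_HCl/rate_NH₃ = √(M_NH₃/M_HCl) = √(17.03/36.46) = 0.6834.
With d_HCl + d_NH₃ = 223 cm, d_NH₃ = 223/(1 + 0.6834) = 132.5 cm.
d_HCl = 223 − 132.5 = 90.5 cm.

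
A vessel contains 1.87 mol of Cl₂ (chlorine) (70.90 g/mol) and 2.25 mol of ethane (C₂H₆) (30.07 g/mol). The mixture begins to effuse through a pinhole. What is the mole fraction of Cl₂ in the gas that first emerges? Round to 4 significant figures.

0.3512

Rate_i ∝ x_i/√M_i (Graham's law weighted by mole fraction), so the effusate composition follows n_i/√M_i.
Mole fraction of Cl₂ in the effusate = (n_Cl₂/√M_Cl₂) / (n_Cl₂/√M_Cl₂ + n_C₂H₆/√M_C₂H₆)
= (1.87/√70.90) / (1.87/√70.90 + 2.25/√30.07) = 0.2221/(0.2221 + 0.4103) = 0.3512.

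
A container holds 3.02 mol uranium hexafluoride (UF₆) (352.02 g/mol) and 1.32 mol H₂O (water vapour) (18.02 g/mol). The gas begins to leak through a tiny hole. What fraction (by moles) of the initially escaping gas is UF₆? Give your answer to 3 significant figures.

The effusion rate of species i is ∝ p_i/√M_i ∝ n_i/√M_i.
x_UF₆(eff) = (n_UF₆/√M_UF₆) / (n_UF₆/√M_UF₆ + n_H₂O/√M_H₂O)
= (3.02/√352.02) / (3.02/√352.02 + 1.32/√18.02) = 0.1610/(0.1610 + 0.3110) = 0.341.

0.341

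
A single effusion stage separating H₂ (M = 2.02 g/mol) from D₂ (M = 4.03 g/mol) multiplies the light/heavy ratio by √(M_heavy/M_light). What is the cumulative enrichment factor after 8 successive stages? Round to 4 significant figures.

15.84

Each stage multiplies the ratio by α = √(4.03/2.02), so after 8 stages the overall factor is α^8 = (4.03/2.02)^(8/2).
= 1.99505^4 = 15.84.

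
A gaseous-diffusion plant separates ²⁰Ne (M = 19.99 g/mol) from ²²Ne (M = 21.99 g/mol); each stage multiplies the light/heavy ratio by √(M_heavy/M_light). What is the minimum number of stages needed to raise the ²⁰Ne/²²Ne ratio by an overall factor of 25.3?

68

Per stage α = (21.99/19.99)^(1/2) = 1.10005^0.5, giving ln α = 0.04768.
Need α^N ≥ 25.3 ⇒ N ≥ ln(25.3) / ln α = 3.231 / 0.04768 = 67.76.
Rounding up, N = 68 stages.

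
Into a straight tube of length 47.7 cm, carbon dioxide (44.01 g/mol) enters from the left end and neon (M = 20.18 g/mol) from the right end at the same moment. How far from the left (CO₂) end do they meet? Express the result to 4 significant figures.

Graham's law gives d_CO₂/d_Ne = rate_CO₂/rate_Ne = √(M_Ne/M_CO₂) = √(20.18/44.01) = 0.6772.
With d_CO₂ + d_Ne = 47.7 cm, d_Ne = 47.7/(1 + 0.6772) = 28.44 cm.
d_CO₂ = 47.7 − 28.44 = 19.26 cm.

19.26 cm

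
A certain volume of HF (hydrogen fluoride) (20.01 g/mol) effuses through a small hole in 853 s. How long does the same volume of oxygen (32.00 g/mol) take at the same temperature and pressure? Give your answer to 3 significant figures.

By Graham's law, t_O₂/t_HF = √(M_O₂/M_HF) = √(32.00/20.01) = √1.599 = 1.265.
So the time for O₂ is 853 × 1.265 = 1080 s.

1080 s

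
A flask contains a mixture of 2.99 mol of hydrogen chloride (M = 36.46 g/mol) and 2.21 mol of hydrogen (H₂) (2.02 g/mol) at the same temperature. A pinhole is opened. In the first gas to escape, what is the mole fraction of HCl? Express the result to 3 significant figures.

0.242

The effusion rate of species i is ∝ p_i/√M_i ∝ n_i/√M_i.
Mole fraction of HCl in the effusate = (n_HCl/√M_HCl) / (n_HCl/√M_HCl + n_H₂/√M_H₂)
= (2.99/√36.46) / (2.99/√36.46 + 2.21/√2.02) = 0.4952/(0.4952 + 1.555) = 0.242.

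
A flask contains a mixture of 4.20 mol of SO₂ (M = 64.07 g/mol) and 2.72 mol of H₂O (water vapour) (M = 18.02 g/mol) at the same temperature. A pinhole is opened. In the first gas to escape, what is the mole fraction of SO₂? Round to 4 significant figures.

Rate_i ∝ x_i/√M_i (Graham's law weighted by mole fraction), so the effusate composition follows n_i/√M_i.
x_SO₂(eff) = (n_SO₂/√M_SO₂) / (n_SO₂/√M_SO₂ + n_H₂O/√M_H₂O)
= (4.20/√64.07) / (4.20/√64.07 + 2.72/√18.02) = 0.5247/(0.5247 + 0.6408) = 0.4502.

0.4502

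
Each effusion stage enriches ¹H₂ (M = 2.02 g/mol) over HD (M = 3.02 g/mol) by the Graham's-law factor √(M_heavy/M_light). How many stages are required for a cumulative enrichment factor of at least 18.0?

With α = √(3.02/2.02) per stage, ln α = ½ ln(1.49505) = 0.2011.
Need α^N ≥ 18.0 ⇒ N ≥ ln(18.0) / ln α = 2.890 / 0.2011 = 14.37.
So at least 15 stages are needed.

15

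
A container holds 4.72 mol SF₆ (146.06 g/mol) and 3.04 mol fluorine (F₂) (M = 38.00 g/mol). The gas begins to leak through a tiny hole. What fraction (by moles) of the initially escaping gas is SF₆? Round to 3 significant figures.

Each component's effusion rate ∝ (its partial pressure)·(1/√M) ∝ n_i/√M_i.
Mole fraction of SF₆ in the effusate = (n_SF₆/√M_SF₆) / (n_SF₆/√M_SF₆ + n_F₂/√M_F₂)
= (4.72/√146.06) / (4.72/√146.06 + 3.04/√38.00) = 0.3905/(0.3905 + 0.4932) = 0.442.

0.442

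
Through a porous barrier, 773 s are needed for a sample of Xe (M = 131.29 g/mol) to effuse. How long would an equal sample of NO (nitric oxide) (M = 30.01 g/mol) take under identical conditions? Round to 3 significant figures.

370 s

Using Graham's law: t_NO/t_Xe = √(M_NO/M_Xe) = √(30.01/131.29) = √0.2286 = 0.4781.
So the time for NO is 773 × 0.4781 = 370 s.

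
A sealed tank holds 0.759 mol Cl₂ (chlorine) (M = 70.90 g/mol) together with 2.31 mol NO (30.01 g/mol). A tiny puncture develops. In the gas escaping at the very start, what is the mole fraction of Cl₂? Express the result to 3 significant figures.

0.176

Each component's effusion rate ∝ (its partial pressure)·(1/√M) ∝ n_i/√M_i.
Mole fraction of Cl₂ in the effusate = (n_Cl₂/√M_Cl₂) / (n_Cl₂/√M_Cl₂ + n_NO/√M_NO)
= (0.759/√70.90) / (0.759/√70.90 + 2.31/√30.01) = 0.09014/(0.09014 + 0.4217) = 0.176.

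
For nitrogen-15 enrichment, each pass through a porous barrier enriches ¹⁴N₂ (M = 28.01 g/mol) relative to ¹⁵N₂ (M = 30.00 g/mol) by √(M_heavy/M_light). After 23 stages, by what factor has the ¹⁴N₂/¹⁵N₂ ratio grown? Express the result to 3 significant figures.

2.20

After 23 stages the ratio has grown by (√(30.00/28.01))^23 = (30.00/28.01)^(23/2).
= 1.07105^(23/2) = 2.20.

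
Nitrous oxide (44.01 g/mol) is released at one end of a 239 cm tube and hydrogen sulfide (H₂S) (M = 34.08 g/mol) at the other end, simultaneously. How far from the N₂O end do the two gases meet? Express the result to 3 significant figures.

112 cm

In equal time, each gas travels a distance ∝ its rate ∝ 1/√M, so d_N₂O/d_H₂S = √(M_H₂S/M_N₂O) = √(34.08/44.01) = 0.8800.
With d_N₂O + d_H₂S = 239 cm, d_H₂S = 239/(1 + 0.8800) = 127.1 cm.
d_N₂O = 239 − 127.1 = 112 cm.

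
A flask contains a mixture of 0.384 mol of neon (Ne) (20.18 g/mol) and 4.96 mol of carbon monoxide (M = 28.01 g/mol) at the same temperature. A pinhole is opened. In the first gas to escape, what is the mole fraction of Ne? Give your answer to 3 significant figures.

0.0836

The effusion rate of species i is ∝ p_i/√M_i ∝ n_i/√M_i.
x_Ne(eff) = (n_Ne/√M_Ne) / (n_Ne/√M_Ne + n_CO/√M_CO)
= (0.384/√20.18) / (0.384/√20.18 + 4.96/√28.01) = 0.08548/(0.08548 + 0.9372) = 0.0836.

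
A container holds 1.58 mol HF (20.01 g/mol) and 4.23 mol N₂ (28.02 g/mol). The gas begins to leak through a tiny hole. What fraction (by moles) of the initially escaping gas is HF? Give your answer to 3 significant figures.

Each component's effusion rate ∝ (its partial pressure)·(1/√M) ∝ n_i/√M_i.
Mole fraction of HF in the effusate = (n_HF/√M_HF) / (n_HF/√M_HF + n_N₂/√M_N₂)
= (1.58/√20.01) / (1.58/√20.01 + 4.23/√28.02) = 0.3532/(0.3532 + 0.7991) = 0.307.

0.307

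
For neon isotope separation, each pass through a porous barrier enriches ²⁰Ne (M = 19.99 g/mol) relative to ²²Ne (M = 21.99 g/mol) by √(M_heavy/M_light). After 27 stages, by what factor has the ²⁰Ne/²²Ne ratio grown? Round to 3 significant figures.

3.62

After 27 stages the ratio has grown by (√(21.99/19.99))^27 = (21.99/19.99)^(27/2).
= 1.10005^(27/2) = 3.62.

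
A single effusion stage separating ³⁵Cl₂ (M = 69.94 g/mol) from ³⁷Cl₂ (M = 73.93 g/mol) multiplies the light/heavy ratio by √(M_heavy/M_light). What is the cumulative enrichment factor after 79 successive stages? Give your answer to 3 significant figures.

The single-stage factor is √(M_heavy/M_light), so 79 stages give [√(73.93/69.94)]^79 = (73.93/69.94)^(79/2).
= 1.05705^(79/2) = 8.95.

8.95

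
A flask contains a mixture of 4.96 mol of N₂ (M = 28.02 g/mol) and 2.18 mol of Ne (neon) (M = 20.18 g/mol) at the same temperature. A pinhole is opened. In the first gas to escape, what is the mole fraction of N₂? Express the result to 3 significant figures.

0.659

Effusion rate of each component ∝ n_i/√M_i (partial pressure × 1/√M).
So x_N₂ in the escaping gas = (n_N₂/√M_N₂) / Σ(n_i/√M_i)
= (4.96/√28.02) / (4.96/√28.02 + 2.18/√20.18) = 0.9370/(0.9370 + 0.4853) = 0.659.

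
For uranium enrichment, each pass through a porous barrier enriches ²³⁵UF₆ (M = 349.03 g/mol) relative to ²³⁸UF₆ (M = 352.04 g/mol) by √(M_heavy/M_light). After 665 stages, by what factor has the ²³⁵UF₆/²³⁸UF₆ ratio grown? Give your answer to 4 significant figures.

The single-stage factor is √(M_heavy/M_light), so 665 stages give [√(352.04/349.03)]^665 = (352.04/349.03)^(665/2).
= 1.00862^(665/2) = 17.38.

17.38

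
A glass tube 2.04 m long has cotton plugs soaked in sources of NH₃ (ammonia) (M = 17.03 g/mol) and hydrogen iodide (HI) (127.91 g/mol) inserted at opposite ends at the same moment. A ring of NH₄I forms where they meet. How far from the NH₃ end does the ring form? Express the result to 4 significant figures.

Distances travelled in equal time are proportional to diffusion rates, so d_NH₃/d_HI = √(M_HI/M_NH₃) = √(127.91/17.03) = 2.741.
With d_NH₃ + d_HI = 2.04 m, d_HI = 2.04/(1 + 2.741) = 0.5454 m.
d_NH₃ = 2.04 − 0.5454 = 1.495 m.

1.495 m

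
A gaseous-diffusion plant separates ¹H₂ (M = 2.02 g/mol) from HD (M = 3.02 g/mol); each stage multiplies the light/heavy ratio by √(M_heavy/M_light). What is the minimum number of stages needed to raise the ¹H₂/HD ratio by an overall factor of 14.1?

Single-stage factor α = √(3.02/2.02), so ln α = ½ ln(1.49505) = 0.2011.
Need α^N ≥ 14.1 ⇒ N ≥ ln(14.1) / ln α = 2.646 / 0.2011 = 13.16.
Minimum whole number of stages: N = 14.

14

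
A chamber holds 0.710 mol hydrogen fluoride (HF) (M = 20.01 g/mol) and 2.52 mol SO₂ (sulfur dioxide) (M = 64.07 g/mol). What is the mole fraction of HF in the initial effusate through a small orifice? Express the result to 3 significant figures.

0.335

Rate_i ∝ x_i/√M_i (Graham's law weighted by mole fraction), so the effusate composition follows n_i/√M_i.
x_HF(eff) = (n_HF/√M_HF) / (n_HF/√M_HF + n_SO₂/√M_SO₂)
= (0.710/√20.01) / (0.710/√20.01 + 2.52/√64.07) = 0.1587/(0.1587 + 0.3148) = 0.335.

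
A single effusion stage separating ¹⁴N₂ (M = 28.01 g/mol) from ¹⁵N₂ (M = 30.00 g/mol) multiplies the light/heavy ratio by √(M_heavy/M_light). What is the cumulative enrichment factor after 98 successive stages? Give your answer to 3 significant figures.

28.9

After 98 stages the ratio has grown by (√(30.00/28.01))^98 = (30.00/28.01)^(98/2).
= 1.07105^49 = 28.9.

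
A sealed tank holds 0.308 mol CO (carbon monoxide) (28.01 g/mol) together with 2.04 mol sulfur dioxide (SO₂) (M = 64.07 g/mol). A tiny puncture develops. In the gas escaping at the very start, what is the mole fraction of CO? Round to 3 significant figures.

0.186

The effusion rate of species i is ∝ p_i/√M_i ∝ n_i/√M_i.
Mole fraction of CO in the effusate = (n_CO/√M_CO) / (n_CO/√M_CO + n_SO₂/√M_SO₂)
= (0.308/√28.01) / (0.308/√28.01 + 2.04/√64.07) = 0.05820/(0.05820 + 0.2549) = 0.186.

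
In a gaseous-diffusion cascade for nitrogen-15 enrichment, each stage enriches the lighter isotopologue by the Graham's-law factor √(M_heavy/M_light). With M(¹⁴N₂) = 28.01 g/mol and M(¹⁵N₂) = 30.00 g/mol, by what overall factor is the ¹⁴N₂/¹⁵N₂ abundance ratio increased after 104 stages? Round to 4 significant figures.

Each stage multiplies the ratio by α = √(30.00/28.01), so after 104 stages the overall factor is α^104 = (30.00/28.01)^(104/2).
= 1.07105^52 = 35.48.

35.48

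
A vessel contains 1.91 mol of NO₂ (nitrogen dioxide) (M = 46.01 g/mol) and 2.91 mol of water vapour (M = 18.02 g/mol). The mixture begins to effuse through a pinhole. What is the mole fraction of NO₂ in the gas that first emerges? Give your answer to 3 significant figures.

Rate_i ∝ x_i/√M_i (Graham's law weighted by mole fraction), so the effusate composition follows n_i/√M_i.
So x_NO₂ in the escaping gas = (n_NO₂/√M_NO₂) / Σ(n_i/√M_i)
= (1.91/√46.01) / (1.91/√46.01 + 2.91/√18.02) = 0.2816/(0.2816 + 0.6855) = 0.291.

0.291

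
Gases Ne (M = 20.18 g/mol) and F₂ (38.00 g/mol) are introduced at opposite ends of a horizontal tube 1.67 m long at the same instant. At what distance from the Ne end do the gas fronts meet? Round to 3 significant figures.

In equal time, each gas travels a distance ∝ its rate ∝ 1/√M, so d_Ne/d_F₂ = √(M_F₂/M_Ne) = √(38.00/20.18) = 1.372.
With d_Ne + d_F₂ = 1.67 m, d_F₂ = 1.67/(1 + 1.372) = 0.7040 m.
d_Ne = 1.67 − 0.7040 = 0.966 m.

0.966 m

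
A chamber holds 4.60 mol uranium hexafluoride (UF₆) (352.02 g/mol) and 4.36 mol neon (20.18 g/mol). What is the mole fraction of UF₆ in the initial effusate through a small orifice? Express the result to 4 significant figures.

Each component's effusion rate ∝ (its partial pressure)·(1/√M) ∝ n_i/√M_i.
Mole fraction of UF₆ in the effusate = (n_UF₆/√M_UF₆) / (n_UF₆/√M_UF₆ + n_Ne/√M_Ne)
= (4.60/√352.02) / (4.60/√352.02 + 4.36/√20.18) = 0.2452/(0.2452 + 0.9706) = 0.2017.

0.2017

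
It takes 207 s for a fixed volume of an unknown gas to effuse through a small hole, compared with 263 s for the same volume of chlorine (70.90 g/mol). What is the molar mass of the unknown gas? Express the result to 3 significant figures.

43.9 g/mol

From Graham's law, t_X/t_Cl₂ = √(M_X/M_Cl₂).
207/263 = 0.7871 = √(M_X/70.90)
M_X = 70.90 × 0.7871² = 70.90 × 0.6195 = 43.9 g/mol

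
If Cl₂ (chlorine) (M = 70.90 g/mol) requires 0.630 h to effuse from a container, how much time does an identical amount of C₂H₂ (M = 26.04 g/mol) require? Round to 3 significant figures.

Since effusion rate ∝ 1/√M, t_C₂H₂/t_Cl₂ = √(M_C₂H₂/M_Cl₂) = √(26.04/70.90) = √0.3673 = 0.6060.
So the time for C₂H₂ is 0.630 × 0.6060 = 0.382 h.

0.382 h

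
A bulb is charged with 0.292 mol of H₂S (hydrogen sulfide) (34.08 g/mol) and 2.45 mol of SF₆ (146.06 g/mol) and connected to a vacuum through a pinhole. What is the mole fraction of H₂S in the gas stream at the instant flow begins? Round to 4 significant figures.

0.1979

Each component's effusion rate ∝ (its partial pressure)·(1/√M) ∝ n_i/√M_i.
Mole fraction of H₂S in the effusate = (n_H₂S/√M_H₂S) / (n_H₂S/√M_H₂S + n_SF₆/√M_SF₆)
= (0.292/√34.08) / (0.292/√34.08 + 2.45/√146.06) = 0.05002/(0.05002 + 0.2027) = 0.1979.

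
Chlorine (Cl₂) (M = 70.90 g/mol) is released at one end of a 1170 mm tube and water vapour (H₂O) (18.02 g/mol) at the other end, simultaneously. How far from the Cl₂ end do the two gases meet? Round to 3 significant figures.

392 mm

In equal time, each gas travels a distance ∝ its rate ∝ 1/√M, so d_Cl₂/d_H₂O = √(M_H₂O/M_Cl₂) = √(18.02/70.90) = 0.5041.
With d_Cl₂ + d_H₂O = 1170 mm, d_H₂O = 1170/(1 + 0.5041) = 777.9 mm.
d_Cl₂ = 1170 − 777.9 = 392 mm.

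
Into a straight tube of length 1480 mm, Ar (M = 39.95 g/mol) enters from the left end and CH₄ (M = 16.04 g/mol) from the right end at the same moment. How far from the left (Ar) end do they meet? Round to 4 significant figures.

Distances travelled in equal time are proportional to diffusion rates, so d_Ar/d_CH₄ = √(M_CH₄/M_Ar) = √(16.04/39.95) = 0.6336.
With d_Ar + d_CH₄ = 1480 mm, d_CH₄ = 1480/(1 + 0.6336) = 906.0 mm.
d_Ar = 1480 − 906.0 = 574.0 mm.

574.0 mm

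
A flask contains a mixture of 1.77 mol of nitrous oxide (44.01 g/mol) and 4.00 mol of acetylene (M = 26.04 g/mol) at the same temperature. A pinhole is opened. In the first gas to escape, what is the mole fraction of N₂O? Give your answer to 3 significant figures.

Rate_i ∝ x_i/√M_i (Graham's law weighted by mole fraction), so the effusate composition follows n_i/√M_i.
Mole fraction of N₂O in the effusate = (n_N₂O/√M_N₂O) / (n_N₂O/√M_N₂O + n_C₂H₂/√M_C₂H₂)
= (1.77/√44.01) / (1.77/√44.01 + 4.00/√26.04) = 0.2668/(0.2668 + 0.7839) = 0.254.

0.254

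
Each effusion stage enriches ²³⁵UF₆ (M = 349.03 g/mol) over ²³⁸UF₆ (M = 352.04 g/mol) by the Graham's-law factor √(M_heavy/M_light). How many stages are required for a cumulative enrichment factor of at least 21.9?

Single-stage factor α = √(352.04/349.03), so ln α = ½ ln(1.00862) = 0.004293.
Need α^N ≥ 21.9 ⇒ N ≥ ln(21.9) / ln α = 3.086 / 0.004293 = 718.88.
Minimum whole number of stages: N = 719.

719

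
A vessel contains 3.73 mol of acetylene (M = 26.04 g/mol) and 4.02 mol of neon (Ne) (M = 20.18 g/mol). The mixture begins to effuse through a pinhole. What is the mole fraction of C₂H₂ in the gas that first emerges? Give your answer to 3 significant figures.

0.450

The effusion rate of species i is ∝ p_i/√M_i ∝ n_i/√M_i.
So x_C₂H₂ in the escaping gas = (n_C₂H₂/√M_C₂H₂) / Σ(n_i/√M_i)
= (3.73/√26.04) / (3.73/√26.04 + 4.02/√20.18) = 0.7310/(0.7310 + 0.8949) = 0.450.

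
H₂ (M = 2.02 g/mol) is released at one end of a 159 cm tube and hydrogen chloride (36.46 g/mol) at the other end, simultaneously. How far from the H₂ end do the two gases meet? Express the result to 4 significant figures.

128.7 cm

Graham's law gives d_H₂/d_HCl = rate_H₂/rate_HCl = √(M_HCl/M_H₂) = √(36.46/2.02) = 4.248.
With d_H₂ + d_HCl = 159 cm, d_HCl = 159/(1 + 4.248) = 30.29 cm.
d_H₂ = 159 − 30.29 = 128.7 cm.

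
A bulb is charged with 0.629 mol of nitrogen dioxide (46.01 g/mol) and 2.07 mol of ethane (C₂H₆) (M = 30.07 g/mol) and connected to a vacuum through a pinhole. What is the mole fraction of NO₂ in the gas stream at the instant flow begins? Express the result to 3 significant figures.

Each component's effusion rate ∝ (its partial pressure)·(1/√M) ∝ n_i/√M_i.
So x_NO₂ in the escaping gas = (n_NO₂/√M_NO₂) / Σ(n_i/√M_i)
= (0.629/√46.01) / (0.629/√46.01 + 2.07/√30.07) = 0.09273/(0.09273 + 0.3775) = 0.197.

0.197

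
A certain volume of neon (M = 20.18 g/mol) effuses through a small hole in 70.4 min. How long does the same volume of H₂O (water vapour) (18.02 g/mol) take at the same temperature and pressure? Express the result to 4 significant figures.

66.53 min

Using Graham's law: t_H₂O/t_Ne = √(M_H₂O/M_Ne) = √(18.02/20.18) = √0.8930 = 0.9450.
So the time for H₂O is 70.4 × 0.9450 = 66.53 min.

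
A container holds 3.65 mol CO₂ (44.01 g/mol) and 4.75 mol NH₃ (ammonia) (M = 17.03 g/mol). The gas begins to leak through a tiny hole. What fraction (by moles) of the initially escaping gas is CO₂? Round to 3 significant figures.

Effusion rate of each component ∝ n_i/√M_i (partial pressure × 1/√M).
So x_CO₂ in the escaping gas = (n_CO₂/√M_CO₂) / Σ(n_i/√M_i)
= (3.65/√44.01) / (3.65/√44.01 + 4.75/√17.03) = 0.5502/(0.5502 + 1.151) = 0.323.

0.323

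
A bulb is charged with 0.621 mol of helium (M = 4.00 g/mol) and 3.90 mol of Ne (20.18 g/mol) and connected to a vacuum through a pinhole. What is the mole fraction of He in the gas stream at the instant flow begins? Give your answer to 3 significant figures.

0.263

Each component's effusion rate ∝ (its partial pressure)·(1/√M) ∝ n_i/√M_i.
So x_He in the escaping gas = (n_He/√M_He) / Σ(n_i/√M_i)
= (0.621/√4.00) / (0.621/√4.00 + 3.90/√20.18) = 0.3105/(0.3105 + 0.8682) = 0.263.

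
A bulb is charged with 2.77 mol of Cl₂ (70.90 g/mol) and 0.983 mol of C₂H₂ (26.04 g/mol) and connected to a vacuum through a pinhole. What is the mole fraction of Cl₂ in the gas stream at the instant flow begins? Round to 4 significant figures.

0.6307

Effusion rate of each component ∝ n_i/√M_i (partial pressure × 1/√M).
Mole fraction of Cl₂ in the effusate = (n_Cl₂/√M_Cl₂) / (n_Cl₂/√M_Cl₂ + n_C₂H₂/√M_C₂H₂)
= (2.77/√70.90) / (2.77/√70.90 + 0.983/√26.04) = 0.3290/(0.3290 + 0.1926) = 0.6307.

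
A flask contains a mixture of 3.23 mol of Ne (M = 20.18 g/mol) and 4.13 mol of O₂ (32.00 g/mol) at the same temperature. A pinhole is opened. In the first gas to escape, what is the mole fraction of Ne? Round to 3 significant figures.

Rate_i ∝ x_i/√M_i (Graham's law weighted by mole fraction), so the effusate composition follows n_i/√M_i.
Mole fraction of Ne in the effusate = (n_Ne/√M_Ne) / (n_Ne/√M_Ne + n_O₂/√M_O₂)
= (3.23/√20.18) / (3.23/√20.18 + 4.13/√32.00) = 0.7190/(0.7190 + 0.7301) = 0.496.

0.496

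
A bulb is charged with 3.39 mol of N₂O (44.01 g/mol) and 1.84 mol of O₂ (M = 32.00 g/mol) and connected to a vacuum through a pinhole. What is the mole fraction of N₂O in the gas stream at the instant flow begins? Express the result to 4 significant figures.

0.6110

Effusion rate of each component ∝ n_i/√M_i (partial pressure × 1/√M).
So x_N₂O in the escaping gas = (n_N₂O/√M_N₂O) / Σ(n_i/√M_i)
= (3.39/√44.01) / (3.39/√44.01 + 1.84/√32.00) = 0.5110/(0.5110 + 0.3253) = 0.6110.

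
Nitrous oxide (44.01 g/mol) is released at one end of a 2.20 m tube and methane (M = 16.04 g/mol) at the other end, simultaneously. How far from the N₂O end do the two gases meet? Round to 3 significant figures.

0.828 m

Graham's law gives d_N₂O/d_CH₄ = rate_N₂O/rate_CH₄ = √(M_CH₄/M_N₂O) = √(16.04/44.01) = 0.6037.
With d_N₂O + d_CH₄ = 2.20 m, d_CH₄ = 2.20/(1 + 0.6037) = 1.372 m.
d_N₂O = 2.20 − 1.372 = 0.828 m.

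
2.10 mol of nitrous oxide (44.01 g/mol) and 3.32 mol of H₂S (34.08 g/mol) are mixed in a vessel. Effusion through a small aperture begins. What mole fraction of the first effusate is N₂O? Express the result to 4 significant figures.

The effusion rate of species i is ∝ p_i/√M_i ∝ n_i/√M_i.
x_N₂O(eff) = (n_N₂O/√M_N₂O) / (n_N₂O/√M_N₂O + n_H₂S/√M_H₂S)
= (2.10/√44.01) / (2.10/√44.01 + 3.32/√34.08) = 0.3166/(0.3166 + 0.5687) = 0.3576.

0.3576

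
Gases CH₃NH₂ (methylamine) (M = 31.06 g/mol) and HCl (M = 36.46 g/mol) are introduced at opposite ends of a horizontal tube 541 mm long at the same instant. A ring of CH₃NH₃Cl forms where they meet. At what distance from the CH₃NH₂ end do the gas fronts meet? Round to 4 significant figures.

Distances travelled in equal time are proportional to diffusion rates, so d_CH₃NH₂/d_HCl = √(M_HCl/M_CH₃NH₂) = √(36.46/31.06) = 1.083.
With d_CH₃NH₂ + d_HCl = 541 mm, d_HCl = 541/(1 + 1.083) = 259.7 mm.
d_CH₃NH₂ = 541 − 259.7 = 281.3 mm.

281.3 mm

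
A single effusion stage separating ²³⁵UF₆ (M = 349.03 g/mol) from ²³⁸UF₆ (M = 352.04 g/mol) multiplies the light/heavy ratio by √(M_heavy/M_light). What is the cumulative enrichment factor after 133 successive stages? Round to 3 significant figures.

1.77

Overall factor = α^133 with α = √(352.04/349.03), i.e. (352.04/349.03)^(133/2).
= 1.00862^(133/2) = 1.77.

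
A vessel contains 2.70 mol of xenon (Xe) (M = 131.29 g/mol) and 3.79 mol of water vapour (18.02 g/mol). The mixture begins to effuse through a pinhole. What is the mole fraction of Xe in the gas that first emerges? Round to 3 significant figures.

0.209

Each component's effusion rate ∝ (its partial pressure)·(1/√M) ∝ n_i/√M_i.
So x_Xe in the escaping gas = (n_Xe/√M_Xe) / Σ(n_i/√M_i)
= (2.70/√131.29) / (2.70/√131.29 + 3.79/√18.02) = 0.2356/(0.2356 + 0.8928) = 0.209.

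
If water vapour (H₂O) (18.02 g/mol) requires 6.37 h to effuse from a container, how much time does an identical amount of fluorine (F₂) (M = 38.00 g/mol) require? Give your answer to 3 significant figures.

By Graham's law, t_F₂/t_H₂O = √(M_F₂/M_H₂O) = √(38.00/18.02) = √2.109 = 1.452.
So the time for F₂ is 6.37 × 1.452 = 9.25 h.

9.25 h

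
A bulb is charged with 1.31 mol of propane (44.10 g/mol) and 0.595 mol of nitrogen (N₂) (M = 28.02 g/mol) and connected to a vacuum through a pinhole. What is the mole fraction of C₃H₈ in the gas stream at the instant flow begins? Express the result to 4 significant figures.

Each component's effusion rate ∝ (its partial pressure)·(1/√M) ∝ n_i/√M_i.
So x_C₃H₈ in the escaping gas = (n_C₃H₈/√M_C₃H₈) / Σ(n_i/√M_i)
= (1.31/√44.10) / (1.31/√44.10 + 0.595/√28.02) = 0.1973/(0.1973 + 0.1124) = 0.6370.

0.6370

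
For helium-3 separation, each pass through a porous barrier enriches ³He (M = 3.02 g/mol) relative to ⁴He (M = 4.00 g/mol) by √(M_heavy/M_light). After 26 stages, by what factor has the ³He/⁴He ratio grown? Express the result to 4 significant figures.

The single-stage factor is √(M_heavy/M_light), so 26 stages give [√(4.00/3.02)]^26 = (4.00/3.02)^(26/2).
= 1.32450^13 = 38.61.

38.61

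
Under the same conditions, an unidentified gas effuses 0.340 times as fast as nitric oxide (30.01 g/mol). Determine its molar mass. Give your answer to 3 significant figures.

260 g/mol

By Graham's law, rate_X/rate_NO = √(M_NO/M_X).
0.340 = √(30.01/M_X)
M_X = 30.01 / 0.340² = 30.01 / 0.1156 = 260 g/mol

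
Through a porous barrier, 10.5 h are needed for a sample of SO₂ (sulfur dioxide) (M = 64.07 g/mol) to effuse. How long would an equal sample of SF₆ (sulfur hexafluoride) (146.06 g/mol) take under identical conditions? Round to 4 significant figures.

Using Graham's law: t_SF₆/t_SO₂ = √(M_SF₆/M_SO₂) = √(146.06/64.07) = √2.280 = 1.510.
So the time for SF₆ is 10.5 × 1.510 = 15.85 h.

15.85 h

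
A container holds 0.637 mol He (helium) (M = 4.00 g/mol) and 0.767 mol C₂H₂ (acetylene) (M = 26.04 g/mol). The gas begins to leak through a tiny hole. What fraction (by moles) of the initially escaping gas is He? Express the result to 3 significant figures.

Effusion rate of each component ∝ n_i/√M_i (partial pressure × 1/√M).
Mole fraction of He in the effusate = (n_He/√M_He) / (n_He/√M_He + n_C₂H₂/√M_C₂H₂)
= (0.637/√4.00) / (0.637/√4.00 + 0.767/√26.04) = 0.3185/(0.3185 + 0.1503) = 0.679.

0.679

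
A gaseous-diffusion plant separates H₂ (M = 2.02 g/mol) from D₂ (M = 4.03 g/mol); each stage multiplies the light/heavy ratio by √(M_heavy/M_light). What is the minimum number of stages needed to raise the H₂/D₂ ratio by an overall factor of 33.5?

Single-stage factor α = √(4.03/2.02), so ln α = ½ ln(1.99505) = 0.3453.
Need α^N ≥ 33.5 ⇒ N ≥ ln(33.5) / ln α = 3.512 / 0.3453 = 10.17.
Rounding up, N = 11 stages.

11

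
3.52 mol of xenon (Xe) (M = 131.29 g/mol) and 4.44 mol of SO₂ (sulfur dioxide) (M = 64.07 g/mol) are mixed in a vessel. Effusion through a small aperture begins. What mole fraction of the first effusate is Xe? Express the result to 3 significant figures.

Effusion rate of each component ∝ n_i/√M_i (partial pressure × 1/√M).
So x_Xe in the escaping gas = (n_Xe/√M_Xe) / Σ(n_i/√M_i)
= (3.52/√131.29) / (3.52/√131.29 + 4.44/√64.07) = 0.3072/(0.3072 + 0.5547) = 0.356.

0.356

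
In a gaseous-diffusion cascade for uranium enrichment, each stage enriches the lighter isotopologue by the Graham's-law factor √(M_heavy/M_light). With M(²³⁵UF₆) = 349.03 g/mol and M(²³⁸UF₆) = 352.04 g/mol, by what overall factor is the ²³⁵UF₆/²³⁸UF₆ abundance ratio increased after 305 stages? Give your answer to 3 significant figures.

3.70

Each stage multiplies the ratio by α = √(352.04/349.03), so after 305 stages the overall factor is α^305 = (352.04/349.03)^(305/2).
= 1.00862^(305/2) = 3.70.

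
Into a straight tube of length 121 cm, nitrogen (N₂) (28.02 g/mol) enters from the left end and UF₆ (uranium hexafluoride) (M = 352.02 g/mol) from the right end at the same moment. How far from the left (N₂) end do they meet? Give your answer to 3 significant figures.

94.4 cm

Graham's law gives d_N₂/d_UF₆ = rate_N₂/rate_UF₆ = √(M_UF₆/M_N₂) = √(352.02/28.02) = 3.544.
With d_N₂ + d_UF₆ = 121 cm, d_UF₆ = 121/(1 + 3.544) = 26.63 cm.
d_N₂ = 121 − 26.63 = 94.4 cm.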